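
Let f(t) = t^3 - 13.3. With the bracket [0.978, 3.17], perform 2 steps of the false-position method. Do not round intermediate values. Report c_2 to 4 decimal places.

2.2119

f(0.978000) = -12.364559, f(3.170000) = 18.555013
step 1: c = 1.854568, f(c) = -6.921355 < 0 → new bracket [1.854568, 3.170000]
step 2: c = 2.211941, f(c) = -2.477668 < 0 → new bracket [2.211941, 3.170000]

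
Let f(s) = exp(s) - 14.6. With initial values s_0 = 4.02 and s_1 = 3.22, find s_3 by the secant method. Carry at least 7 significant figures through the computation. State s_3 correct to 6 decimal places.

f(s_0) = 41.101106, f(s_1) = 10.428120
s_2 = 3.220000 - (10.428120)·(3.220000 - 4.020000)/(10.428120 - (41.101106)) = 2.948018; f(s_2) = 4.468126
s_3 = 2.948018 - (4.468126)·(2.948018 - 3.220000)/(4.468126 - (10.428120)) = 2.744117; f(s_3) = 0.950878

2.744117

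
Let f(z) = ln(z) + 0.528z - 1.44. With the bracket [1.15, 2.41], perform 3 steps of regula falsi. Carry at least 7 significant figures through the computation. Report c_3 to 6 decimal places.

f(1.150000) = -0.693038, f(2.410000) = 0.712107
step 1: c = 1.771451, f(c) = 0.067125 > 0 → new bracket [1.150000, 1.771451]
step 2: c = 1.716575, f(c) = 0.006682 > 0 → new bracket [1.150000, 1.716575]
step 3: c = 1.711164, f(c) = 0.000668 > 0 → new bracket [1.150000, 1.711164]

1.711164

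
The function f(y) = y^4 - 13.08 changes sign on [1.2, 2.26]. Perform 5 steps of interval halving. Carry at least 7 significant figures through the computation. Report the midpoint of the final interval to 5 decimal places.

1.91219

f(1.200000) = -11.006400, f(2.260000) = 13.007578 (opposite signs)
step 1: m = 1.730000, f(m) = -4.122550 < 0 → root in [1.730000, 2.260000]
step 2: m = 1.995000, f(m) = 2.760599 > 0 → root in [1.730000, 1.995000]
step 3: m = 1.862500, f(m) = -1.046689 < 0 → root in [1.862500, 1.995000]
step 4: m = 1.928750, f(m) = 0.758970 > 0 → root in [1.862500, 1.928750]
step 5: m = 1.895625, f(m) = -0.167519 < 0 → root in [1.895625, 1.928750]
Midpoint of [1.895625, 1.928750] = 1.912187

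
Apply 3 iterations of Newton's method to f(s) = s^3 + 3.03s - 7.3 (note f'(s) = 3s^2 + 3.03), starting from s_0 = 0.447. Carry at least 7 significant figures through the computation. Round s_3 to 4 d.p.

1.4430

s_0 = 0.447000: f = -5.856275, f' = 3.629427 → s_1 = 0.447000 - (-5.856275)/(3.629427) = 2.060554
s_1 = 2.060554: f = 7.692345, f' = 15.767645 → s_2 = 2.060554 - (7.692345)/(15.767645) = 1.572697
s_2 = 1.572697: f = 1.355147, f' = 10.450131 → s_3 = 1.572697 - (1.355147)/(10.450131) = 1.443020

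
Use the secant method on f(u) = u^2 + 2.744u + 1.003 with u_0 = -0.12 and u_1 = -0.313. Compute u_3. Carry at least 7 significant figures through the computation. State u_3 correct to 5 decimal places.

Secant update: u_(k+1) = u_k − f(u_k)·(u_k − u_(k-1))/(f(u_k) − f(u_(k-1))).
f(u_0) = 0.688120, f(u_1) = 0.242097
u_2 = -0.313000 - (0.242097)·(-0.313000 - -0.120000)/(0.242097 - (0.688120)) = -0.417759; f(u_2) = 0.031193
u_3 = -0.417759 - (0.031193)·(-0.417759 - -0.313000)/(0.031193 - (0.242097)) = -0.433252; f(u_3) = 0.001863

-0.43325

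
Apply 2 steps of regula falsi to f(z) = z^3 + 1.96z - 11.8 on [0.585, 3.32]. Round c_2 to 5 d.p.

1.65590

f(0.585000) = -10.453198, f(3.320000) = 31.301568
step 1: c = 1.269700, f(c) = -7.264455 < 0 → new bracket [1.269700, 3.320000]
step 2: c = 1.655903, f(c) = -4.013918 < 0 → new bracket [1.655903, 3.320000]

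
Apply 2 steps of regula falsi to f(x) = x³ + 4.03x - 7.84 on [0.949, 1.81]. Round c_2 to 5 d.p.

1.32957

f(0.949000) = -3.160860, f(1.810000) = 5.384041
step 1: c = 1.267494, f(c) = -0.695717 < 0 → new bracket [1.267494, 1.810000]
step 2: c = 1.329574, f(c) = -0.131440 < 0 → new bracket [1.329574, 1.810000]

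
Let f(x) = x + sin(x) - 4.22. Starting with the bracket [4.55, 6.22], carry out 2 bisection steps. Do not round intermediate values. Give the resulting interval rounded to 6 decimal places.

[4.967500, 5.385000]

f(4.550000) = -0.656844, f(6.220000) = 1.936857 (opposite signs)
step 1: m = 5.385000, f(m) = 0.382802 > 0 → root in [4.550000, 5.385000]
step 2: m = 4.967500, f(m) = -0.220135 < 0 → root in [4.967500, 5.385000]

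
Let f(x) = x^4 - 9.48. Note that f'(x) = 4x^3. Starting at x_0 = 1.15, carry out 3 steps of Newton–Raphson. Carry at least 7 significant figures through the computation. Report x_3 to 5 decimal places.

1.79109

Newton update: x ← x − f(x)/f'(x).
x_0 = 1.150000: f = -7.730994, f' = 6.083500 → x_1 = 1.150000 - (-7.730994)/(6.083500) = 2.420813
x_1 = 2.420813: f = 24.863560, f' = 56.747139 → x_2 = 2.420813 - (24.863560)/(56.747139) = 1.982667
x_2 = 1.982667: f = 5.972512, f' = 31.175205 → x_3 = 1.982667 - (5.972512)/(31.175205) = 1.791088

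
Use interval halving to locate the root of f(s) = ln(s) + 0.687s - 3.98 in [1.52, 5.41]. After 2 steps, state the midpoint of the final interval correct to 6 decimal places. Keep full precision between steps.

f(1.520000) = -2.517050, f(5.410000) = 1.424919 (opposite signs)
step 1: m = 3.465000, f(m) = -0.356832 < 0 → root in [3.465000, 5.410000]
step 2: m = 4.437500, f(m) = 0.558654 > 0 → root in [3.465000, 4.437500]
Midpoint of [3.465000, 4.437500] = 3.951250

3.951250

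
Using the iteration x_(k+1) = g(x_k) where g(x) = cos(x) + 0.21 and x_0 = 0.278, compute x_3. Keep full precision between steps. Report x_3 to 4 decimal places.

x_1 = g(0.278000) = 1.171606
x_2 = g(1.171606) = 0.598672
x_3 = g(0.598672) = 1.036085

1.0361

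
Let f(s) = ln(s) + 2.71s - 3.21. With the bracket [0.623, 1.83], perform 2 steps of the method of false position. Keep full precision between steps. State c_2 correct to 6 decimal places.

f(0.623000) = -1.994879, f(1.830000) = 2.353616
step 1: c = 1.176713, f(c) = 0.141618 > 0 → new bracket [0.623000, 1.176713]
step 2: c = 1.140010, f(c) = 0.010465 > 0 → new bracket [0.623000, 1.140010]

1.140010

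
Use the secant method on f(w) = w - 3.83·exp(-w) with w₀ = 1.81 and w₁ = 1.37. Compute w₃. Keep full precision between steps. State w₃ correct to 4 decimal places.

f(w_0) = 1.183205, f(w_1) = 0.396770
w_2 = 1.370000 - (0.396770)·(1.370000 - 1.810000)/(0.396770 - (1.183205)) = 1.148012; f(w_2) = -0.067120
w_3 = 1.148012 - (-0.067120)·(1.148012 - 1.370000)/(-0.067120 - (0.396770)) = 1.180131; f(w_3) = 0.003408

1.1801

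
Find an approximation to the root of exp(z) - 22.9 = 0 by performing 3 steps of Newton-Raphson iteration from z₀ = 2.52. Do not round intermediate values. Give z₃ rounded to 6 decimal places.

Newton update: z ← z − f(z)/f'(z).
f'(z) = exp(z)
z_0 = 2.520000: f = -10.471403, f' = 12.428597 → z_1 = 2.520000 - (-10.471403)/(12.428597) = 3.362525
z_1 = 3.362525: f = 5.961975, f' = 28.861975 → z_2 = 3.362525 - (5.961975)/(28.861975) = 3.155956
z_2 = 3.155956: f = 0.575480, f' = 23.475480 → z_3 = 3.155956 - (0.575480)/(23.475480) = 3.131442

3.131442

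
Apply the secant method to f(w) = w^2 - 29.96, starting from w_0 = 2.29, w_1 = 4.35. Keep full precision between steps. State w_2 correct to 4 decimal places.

Secant update: w_(k+1) = w_k − f(w_k)·(w_k − w_(k-1))/(f(w_k) − f(w_(k-1))).
f(w_0) = -24.715900, f(w_1) = -11.037500
w_2 = 4.350000 - (-11.037500)·(4.350000 - 2.290000)/(-11.037500 - (-24.715900)) = 6.012274; f(w_2) = 6.187440

6.0123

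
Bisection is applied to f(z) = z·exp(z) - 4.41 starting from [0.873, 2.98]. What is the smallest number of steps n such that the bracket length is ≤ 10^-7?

25

Initial width b − a = 2.98 − 0.873 = 2.107000.
After n steps the width is (b−a)/2^n; need (b−a)/2^n ≤ 10^-7.
So n ≥ log₂(2.107000/10^-7) = log₂(21070000.0000) ≈ 24.3287.
Hence n = 25.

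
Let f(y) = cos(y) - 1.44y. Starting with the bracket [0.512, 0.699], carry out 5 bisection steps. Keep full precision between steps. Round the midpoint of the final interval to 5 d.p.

0.57920

f(0.512000) = 0.134486, f(0.699000) = -0.241074 (opposite signs)
step 1: m = 0.605500, f(m) = -0.049702 < 0 → root in [0.512000, 0.605500]
step 2: m = 0.558750, f(m) = 0.043318 > 0 → root in [0.558750, 0.605500]
step 3: m = 0.582125, f(m) = -0.002964 < 0 → root in [0.558750, 0.582125]
step 4: m = 0.570437, f(m) = 0.020235 > 0 → root in [0.570437, 0.582125]
step 5: m = 0.576281, f(m) = 0.008650 > 0 → root in [0.576281, 0.582125]
Midpoint of [0.576281, 0.582125] = 0.579203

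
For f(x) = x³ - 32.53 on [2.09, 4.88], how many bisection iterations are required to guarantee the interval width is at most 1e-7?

Initial width b − a = 4.88 − 2.09 = 2.790000.
After n steps the width is (b−a)/2^n; need (b−a)/2^n ≤ 1e-7.
So n ≥ log₂(2.790000/1e-7) = log₂(27900000.0000) ≈ 24.7338.
Hence n = 25.

25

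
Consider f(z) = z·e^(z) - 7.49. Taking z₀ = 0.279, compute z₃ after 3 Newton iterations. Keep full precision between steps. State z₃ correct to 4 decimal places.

2.9419

f'(z) = (z + 1)·e^(z)
z_0 = 0.279000: f = -7.121216, f' = 1.690592 → z_1 = 0.279000 - (-7.121216)/(1.690592) = 4.491263
z_1 = 4.491263: f = 393.283518, f' = 490.007560 → z_2 = 4.491263 - (393.283518)/(490.007560) = 3.688656
z_2 = 3.688656: f = 140.023193, f' = 187.504238 → z_3 = 3.688656 - (140.023193)/(187.504238) = 2.941882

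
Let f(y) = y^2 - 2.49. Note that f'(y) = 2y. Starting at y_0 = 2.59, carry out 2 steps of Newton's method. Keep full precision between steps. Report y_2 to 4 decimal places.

y_0 = 2.590000: f = 4.218100, f' = 5.180000 → y_1 = 2.590000 - (4.218100)/(5.180000) = 1.775695
y_1 = 1.775695: f = 0.663093, f' = 3.551390 → y_2 = 1.775695 - (0.663093)/(3.551390) = 1.588981

1.5890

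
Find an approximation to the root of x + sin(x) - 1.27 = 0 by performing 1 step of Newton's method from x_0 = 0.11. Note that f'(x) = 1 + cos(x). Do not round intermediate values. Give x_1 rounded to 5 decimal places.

Newton update: x ← x − f(x)/f'(x).
x_0 = 0.110000: f = -1.050222, f' = 1.993956 → x_1 = 0.110000 - (-1.050222)/(1.993956) = 0.636703

0.63670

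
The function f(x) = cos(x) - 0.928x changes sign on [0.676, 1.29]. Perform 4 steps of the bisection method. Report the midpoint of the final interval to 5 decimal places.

0.77194

f(0.676000) = 0.152754, f(1.290000) = -0.919999 (opposite signs)
step 1: m = 0.983000, f(m) = -0.357695 < 0 → root in [0.676000, 0.983000]
step 2: m = 0.829500, f(m) = -0.094531 < 0 → root in [0.676000, 0.829500]
step 3: m = 0.752750, f(m) = 0.031260 > 0 → root in [0.752750, 0.829500]
step 4: m = 0.791125, f(m) = -0.031118 < 0 → root in [0.752750, 0.791125]
Midpoint of [0.752750, 0.791125] = 0.771938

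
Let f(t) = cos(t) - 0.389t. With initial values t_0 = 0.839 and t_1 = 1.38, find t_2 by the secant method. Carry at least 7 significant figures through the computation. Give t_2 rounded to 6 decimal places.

1.107402

f(t_0) = 0.341836, f(t_1) = -0.347179
t_2 = 1.380000 - (-0.347179)·(1.380000 - 0.839000)/(-0.347179 - (0.341836)) = 1.107402; f(t_2) = 0.016207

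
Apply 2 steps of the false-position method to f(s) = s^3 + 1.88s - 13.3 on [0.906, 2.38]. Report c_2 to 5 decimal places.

False-position update: c = (a·f(b) − b·f(a))/(f(b) − f(a)); replace the endpoint whose sign matches f(c).
f(0.906000) = -10.853043, f(2.380000) = 4.655672
step 1: c = 1.937509, f(c) = -2.384183 < 0 → new bracket [1.937509, 2.380000]
step 2: c = 2.087367, f(c) = -0.280875 < 0 → new bracket [2.087367, 2.380000]

2.08737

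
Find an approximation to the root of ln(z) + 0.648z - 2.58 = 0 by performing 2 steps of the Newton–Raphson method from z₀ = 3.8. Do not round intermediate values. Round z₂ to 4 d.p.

f'(z) = 1/z + 0.648
z_0 = 3.800000: f = 1.217401, f' = 0.911158 → z_1 = 3.800000 - (1.217401)/(0.911158) = 2.463897
z_1 = 2.463897: f = -0.081651, f' = 1.053861 → z_2 = 2.463897 - (-0.081651)/(1.053861) = 2.541374

2.5414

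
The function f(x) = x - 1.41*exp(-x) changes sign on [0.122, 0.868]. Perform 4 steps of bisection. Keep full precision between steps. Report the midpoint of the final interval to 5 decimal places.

0.70481

f(0.122000) = -1.126059, f(0.868000) = 0.276096 (opposite signs)
step 1: m = 0.495000, f(m) = -0.364495 < 0 → root in [0.495000, 0.868000]
step 2: m = 0.681500, f(m) = -0.031759 < 0 → root in [0.681500, 0.868000]
step 3: m = 0.774750, f(m) = 0.124995 > 0 → root in [0.681500, 0.774750]
step 4: m = 0.728125, f(m) = 0.047358 > 0 → root in [0.681500, 0.728125]
Midpoint of [0.681500, 0.728125] = 0.704813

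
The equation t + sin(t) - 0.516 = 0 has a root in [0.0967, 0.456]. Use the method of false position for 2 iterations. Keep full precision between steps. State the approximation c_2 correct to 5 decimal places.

False-position update: c = (a·f(b) − b·f(a))/(f(b) − f(a)); replace the endpoint whose sign matches f(c).
f(0.096700) = -0.322751, f(0.456000) = 0.380360
step 1: c = 0.261630, f(c) = 0.004286 > 0 → new bracket [0.096700, 0.261630]
step 2: c = 0.259469, f(c) = 0.000036 > 0 → new bracket [0.096700, 0.259469]

0.25947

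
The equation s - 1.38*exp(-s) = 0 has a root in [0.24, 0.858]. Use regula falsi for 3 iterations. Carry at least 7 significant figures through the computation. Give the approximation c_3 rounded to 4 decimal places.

0.6914

f(0.240000) = -0.845546, f(0.858000) = 0.272867
step 1: c = 0.707222, f(c) = 0.026866 > 0 → new bracket [0.240000, 0.707222]
step 2: c = 0.692834, f(c) = 0.002618 > 0 → new bracket [0.240000, 0.692834]
step 3: c = 0.691436, f(c) = 0.000255 > 0 → new bracket [0.240000, 0.691436]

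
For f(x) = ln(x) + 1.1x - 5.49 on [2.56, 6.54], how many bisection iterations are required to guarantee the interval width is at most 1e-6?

22

Initial width b − a = 6.54 − 2.56 = 3.980000.
After n steps the width is (b−a)/2^n; need (b−a)/2^n ≤ 1e-6.
So n ≥ log₂(3.980000/1e-6) = log₂(3980000.0000) ≈ 21.9243.
Hence n = 22.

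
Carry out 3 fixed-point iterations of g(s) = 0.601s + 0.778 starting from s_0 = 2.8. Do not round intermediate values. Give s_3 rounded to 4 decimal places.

2.1344

s_1 = g(2.800000) = 2.460800
s_2 = g(2.460800) = 2.256941
s_3 = g(2.256941) = 2.134421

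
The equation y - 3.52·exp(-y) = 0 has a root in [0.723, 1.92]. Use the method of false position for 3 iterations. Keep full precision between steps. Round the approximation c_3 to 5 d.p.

1.13435

False-position update: c = (a·f(b) − b·f(a))/(f(b) − f(a)); replace the endpoint whose sign matches f(c).
f(0.723000) = -0.985236, f(1.920000) = 1.403943
step 1: c = 1.216612, f(c) = 0.173875 > 0 → new bracket [0.723000, 1.216612]
step 2: c = 1.142567, f(c) = 0.019689 > 0 → new bracket [0.723000, 1.142567]
step 3: c = 1.134346, f(c) = 0.002200 > 0 → new bracket [0.723000, 1.134346]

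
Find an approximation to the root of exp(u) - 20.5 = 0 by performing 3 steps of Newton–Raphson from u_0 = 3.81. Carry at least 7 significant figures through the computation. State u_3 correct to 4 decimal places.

3.0208

f'(u) = exp(u)
u_0 = 3.810000: f = 24.650439, f' = 45.150439 → u_1 = 3.810000 - (24.650439)/(45.150439) = 3.264038
u_1 = 3.264038: f = 5.654929, f' = 26.154929 → u_2 = 3.264038 - (5.654929)/(26.154929) = 3.047829
u_2 = 3.047829: f = 0.569547, f' = 21.069547 → u_3 = 3.047829 - (0.569547)/(21.069547) = 3.020797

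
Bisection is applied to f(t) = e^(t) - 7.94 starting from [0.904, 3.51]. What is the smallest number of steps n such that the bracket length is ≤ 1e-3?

Initial width b − a = 3.51 − 0.904 = 2.606000.
After n steps the width is (b−a)/2^n; need (b−a)/2^n ≤ 1e-3.
So n ≥ log₂(2.606000/1e-3) = log₂(2606.0000) ≈ 11.3476.
Hence n = 12.

12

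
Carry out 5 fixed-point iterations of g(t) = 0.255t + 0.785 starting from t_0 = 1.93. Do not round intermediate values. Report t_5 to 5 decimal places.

t_1 = g(1.930000) = 1.277150
t_2 = g(1.277150) = 1.110673
t_3 = g(1.110673) = 1.068222
t_4 = g(1.068222) = 1.057397
t_5 = g(1.057397) = 1.054636

1.05464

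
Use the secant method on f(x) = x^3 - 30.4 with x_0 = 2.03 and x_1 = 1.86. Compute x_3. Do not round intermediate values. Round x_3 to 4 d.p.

f(x_0) = -22.034573, f(x_1) = -23.965144
x_2 = 1.860000 - (-23.965144)·(1.860000 - 2.030000)/(-23.965144 - (-22.034573)) = 3.970295; f(x_2) = 32.184726
x_3 = 3.970295 - (32.184726)·(3.970295 - 1.860000)/(32.184726 - (-23.965144)) = 2.760688; f(x_3) = -9.359693

2.7607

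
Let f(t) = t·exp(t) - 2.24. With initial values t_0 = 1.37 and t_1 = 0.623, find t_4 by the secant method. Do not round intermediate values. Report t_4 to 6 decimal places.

f(t_0) = 3.151430, f(t_1) = -1.078408
t_2 = 0.623000 - (-1.078408)·(0.623000 - 1.370000)/(-1.078408 - (3.151430)) = 0.813450; f(t_2) = -0.405122
t_3 = 0.813450 - (-0.405122)·(0.813450 - 0.623000)/(-0.405122 - (-1.078408)) = 0.928044; f(t_3) = 0.107542
t_4 = 0.928044 - (0.107542)·(0.928044 - 0.813450)/(0.107542 - (-0.405122)) = 0.904006; f(t_4) = -0.007580

0.904006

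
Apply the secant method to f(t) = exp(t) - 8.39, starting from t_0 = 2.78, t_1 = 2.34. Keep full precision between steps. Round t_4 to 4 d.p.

2.1272

f(t_0) = 7.729021, f(t_1) = 1.991237
t_2 = 2.340000 - (1.991237)·(2.340000 - 2.780000)/(1.991237 - (7.729021)) = 2.187303; f(t_2) = 0.521145
t_3 = 2.187303 - (0.521145)·(2.187303 - 2.340000)/(0.521145 - (1.991237)) = 2.133172; f(t_3) = 0.051600
t_4 = 2.133172 - (0.051600)·(2.133172 - 2.187303)/(0.051600 - (0.521145)) = 2.127223; f(t_4) = 0.001533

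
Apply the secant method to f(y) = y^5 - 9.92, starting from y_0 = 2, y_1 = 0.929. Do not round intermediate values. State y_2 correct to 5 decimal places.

1.24468

f(y_0) = 22.080000, f(y_1) = -9.228044
y_2 = 0.929000 - (-9.228044)·(0.929000 - 2.000000)/(-9.228044 - (22.080000)) = 1.244677; f(y_2) = -6.932667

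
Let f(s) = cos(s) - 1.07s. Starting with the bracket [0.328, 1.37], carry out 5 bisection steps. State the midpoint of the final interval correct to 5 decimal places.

0.70247

f(0.328000) = 0.595729, f(1.370000) = -1.266450 (opposite signs)
step 1: m = 0.849000, f(m) = -0.247696 < 0 → root in [0.328000, 0.849000]
step 2: m = 0.588500, f(m) = 0.202079 > 0 → root in [0.588500, 0.849000]
step 3: m = 0.718750, f(m) = -0.016433 < 0 → root in [0.588500, 0.718750]
step 4: m = 0.653625, f(m) = 0.094506 > 0 → root in [0.653625, 0.718750]
step 5: m = 0.686187, f(m) = 0.039447 > 0 → root in [0.686187, 0.718750]
Midpoint of [0.686187, 0.718750] = 0.702469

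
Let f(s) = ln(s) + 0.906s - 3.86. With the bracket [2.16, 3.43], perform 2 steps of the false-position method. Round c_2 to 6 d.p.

False-position update: c = (a·f(b) − b·f(a))/(f(b) − f(a)); replace the endpoint whose sign matches f(c).
f(2.160000) = -1.132932, f(3.430000) = 0.480140
step 1: c = 3.051977, f(c) = 0.020881 > 0 → new bracket [2.160000, 3.051977]
step 2: c = 3.035835, f(c) = 0.000953 > 0 → new bracket [2.160000, 3.035835]

3.035835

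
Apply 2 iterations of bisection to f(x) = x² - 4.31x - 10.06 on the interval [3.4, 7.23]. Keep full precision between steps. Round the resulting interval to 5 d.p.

[5.31500, 6.27250]

f(3.400000) = -13.154000, f(7.230000) = 11.051600 (opposite signs)
step 1: m = 5.315000, f(m) = -4.718425 < 0 → root in [5.315000, 7.230000]
step 2: m = 6.272500, f(m) = 2.249781 > 0 → root in [5.315000, 6.272500]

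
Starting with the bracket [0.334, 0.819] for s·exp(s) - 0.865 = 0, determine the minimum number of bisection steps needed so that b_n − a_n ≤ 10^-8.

Initial width b − a = 0.819 − 0.334 = 0.485000.
After n steps the width is (b−a)/2^n; need (b−a)/2^n ≤ 10^-8.
So n ≥ log₂(0.485000/10^-8) = log₂(48500000.0000) ≈ 25.5315.
Hence n = 26.

26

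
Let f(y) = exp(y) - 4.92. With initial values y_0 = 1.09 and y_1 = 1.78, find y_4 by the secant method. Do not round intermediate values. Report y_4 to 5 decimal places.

f(y_0) = -1.945726, f(y_1) = 1.009856
y_2 = 1.780000 - (1.009856)·(1.780000 - 1.090000)/(1.009856 - (-1.945726)) = 1.544242; f(y_2) = -0.235579
y_3 = 1.544242 - (-0.235579)·(1.544242 - 1.780000)/(-0.235579 - (1.009856)) = 1.588837; f(y_3) = -0.021952
y_4 = 1.588837 - (-0.021952)·(1.588837 - 1.544242)/(-0.021952 - (-0.235579)) = 1.593419; f(y_4) = 0.000545

1.59342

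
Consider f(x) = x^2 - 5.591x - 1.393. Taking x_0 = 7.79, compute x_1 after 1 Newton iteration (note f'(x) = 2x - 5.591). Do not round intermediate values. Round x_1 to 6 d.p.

x_0 = 7.790000: f = 15.737210, f' = 9.989000 → x_1 = 7.790000 - (15.737210)/(9.989000) = 6.214546

6.214546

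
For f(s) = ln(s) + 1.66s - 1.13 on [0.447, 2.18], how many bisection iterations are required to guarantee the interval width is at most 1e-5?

Initial width b − a = 2.18 − 0.447 = 1.733000.
After n steps the width is (b−a)/2^n; need (b−a)/2^n ≤ 1e-5.
So n ≥ log₂(1.733000/1e-5) = log₂(173300.0000) ≈ 17.4029.
Hence n = 18.

18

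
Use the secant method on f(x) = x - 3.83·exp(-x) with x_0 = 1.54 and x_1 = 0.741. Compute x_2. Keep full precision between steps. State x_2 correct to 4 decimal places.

Secant update: x_(k+1) = x_k − f(x_k)·(x_k − x_(k-1))/(f(x_k) − f(x_(k-1))).
f(x_0) = 0.718920, f(x_1) = -1.084520
x_2 = 0.741000 - (-1.084520)·(0.741000 - 1.540000)/(-1.084520 - (0.718920)) = 1.221488; f(x_2) = 0.092438

1.2215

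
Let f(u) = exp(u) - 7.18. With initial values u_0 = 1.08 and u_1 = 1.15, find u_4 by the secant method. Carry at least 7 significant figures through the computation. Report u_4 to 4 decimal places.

1.9225

Secant update: u_(k+1) = u_k − f(u_k)·(u_k − u_(k-1))/(f(u_k) − f(u_(k-1))).
f(u_0) = -4.235320, f(u_1) = -4.021807
u_2 = 1.150000 - (-4.021807)·(1.150000 - 1.080000)/(-4.021807 - (-4.235320)) = 2.468543; f(u_2) = 4.625231
u_3 = 2.468543 - (4.625231)·(2.468543 - 1.150000)/(4.625231 - (-4.021807)) = 1.763265; f(u_3) = -1.348555
u_4 = 1.763265 - (-1.348555)·(1.763265 - 2.468543)/(-1.348555 - (4.625231)) = 1.922478; f(u_4) = -0.342118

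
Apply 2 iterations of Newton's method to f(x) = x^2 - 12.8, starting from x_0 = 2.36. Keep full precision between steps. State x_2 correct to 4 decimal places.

3.5904

Newton update: x ← x − f(x)/f'(x).
f'(x) = 2x
x_0 = 2.360000: f = -7.230400, f' = 4.720000 → x_1 = 2.360000 - (-7.230400)/(4.720000) = 3.891864
x_1 = 3.891864: f = 2.346609, f' = 7.783729 → x_2 = 3.891864 - (2.346609)/(7.783729) = 3.590388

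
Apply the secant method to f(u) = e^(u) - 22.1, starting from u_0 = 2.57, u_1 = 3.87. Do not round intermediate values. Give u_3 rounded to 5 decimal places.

3.03031

f(u_0) = -9.034176, f(u_1) = 25.842386
u_2 = 3.870000 - (25.842386)·(3.870000 - 2.570000)/(25.842386 - (-9.034176)) = 2.906743; f(u_2) = -3.802897
u_3 = 2.906743 - (-3.802897)·(2.906743 - 3.870000)/(-3.802897 - (25.842386)) = 3.030309; f(u_3) = -1.396363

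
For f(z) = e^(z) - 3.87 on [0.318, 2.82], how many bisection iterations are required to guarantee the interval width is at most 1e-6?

22

Initial width b − a = 2.82 − 0.318 = 2.502000.
After n steps the width is (b−a)/2^n; need (b−a)/2^n ≤ 1e-6.
So n ≥ log₂(2.502000/1e-6) = log₂(2502000.0000) ≈ 21.2547.
Hence n = 22.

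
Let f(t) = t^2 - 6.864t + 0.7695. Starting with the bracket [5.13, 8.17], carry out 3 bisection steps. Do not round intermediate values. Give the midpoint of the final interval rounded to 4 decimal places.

6.8400

f(5.130000) = -8.125920, f(8.170000) = 11.439520 (opposite signs)
step 1: m = 6.650000, f(m) = -0.653600 < 0 → root in [6.650000, 8.170000]
step 2: m = 7.410000, f(m) = 4.815360 > 0 → root in [6.650000, 7.410000]
step 3: m = 7.030000, f(m) = 1.936480 > 0 → root in [6.650000, 7.030000]
Midpoint of [6.650000, 7.030000] = 6.840000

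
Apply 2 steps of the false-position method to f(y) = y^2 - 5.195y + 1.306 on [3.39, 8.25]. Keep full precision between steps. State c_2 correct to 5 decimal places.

f(3.390000) = -4.812950, f(8.250000) = 26.509750
step 1: c = 4.136773, f(c) = -3.071646 < 0 → new bracket [4.136773, 8.250000]
step 2: c = 4.563878, f(c) = -1.574363 < 0 → new bracket [4.563878, 8.250000]

4.56388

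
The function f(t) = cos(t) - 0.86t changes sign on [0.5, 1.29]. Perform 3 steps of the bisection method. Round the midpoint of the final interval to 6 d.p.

f(0.500000) = 0.447583, f(1.290000) = -0.832279 (opposite signs)
step 1: m = 0.895000, f(m) = -0.144181 < 0 → root in [0.500000, 0.895000]
step 2: m = 0.697500, f(m) = 0.166600 > 0 → root in [0.697500, 0.895000]
step 3: m = 0.796250, f(m) = 0.014617 > 0 → root in [0.796250, 0.895000]
Midpoint of [0.796250, 0.895000] = 0.845625

0.845625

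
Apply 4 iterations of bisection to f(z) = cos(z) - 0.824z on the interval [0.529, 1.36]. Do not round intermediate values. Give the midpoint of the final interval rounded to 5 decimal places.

f(0.529000) = 0.427416, f(1.360000) = -0.911401 (opposite signs)
step 1: m = 0.944500, f(m) = -0.192120 < 0 → root in [0.529000, 0.944500]
step 2: m = 0.736750, f(m) = 0.133574 > 0 → root in [0.736750, 0.944500]
step 3: m = 0.840625, f(m) = -0.025678 < 0 → root in [0.736750, 0.840625]
step 4: m = 0.788687, f(m) = 0.054899 > 0 → root in [0.788687, 0.840625]
Midpoint of [0.788687, 0.840625] = 0.814656

0.81466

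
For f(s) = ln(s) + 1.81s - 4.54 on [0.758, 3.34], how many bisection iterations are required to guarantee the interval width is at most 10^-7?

25

Initial width b − a = 3.34 − 0.758 = 2.582000.
After n steps the width is (b−a)/2^n; need (b−a)/2^n ≤ 10^-7.
So n ≥ log₂(2.582000/10^-7) = log₂(25820000.0000) ≈ 24.6220.
Hence n = 25.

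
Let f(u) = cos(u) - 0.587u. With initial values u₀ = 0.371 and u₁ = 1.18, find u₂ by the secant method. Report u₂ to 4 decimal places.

f(u_0) = 0.714188, f(u_1) = -0.311735
u_2 = 1.180000 - (-0.311735)·(1.180000 - 0.371000)/(-0.311735 - (0.714188)) = 0.934179; f(u_2) = 0.046116

0.9342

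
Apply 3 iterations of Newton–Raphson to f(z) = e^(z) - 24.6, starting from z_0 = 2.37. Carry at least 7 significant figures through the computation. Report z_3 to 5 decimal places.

Newton update: z ← z − f(z)/f'(z).
f'(z) = e^(z)
z_0 = 2.370000: f = -13.902608, f' = 10.697392 → z_1 = 2.370000 - (-13.902608)/(10.697392) = 3.669626
z_1 = 3.669626: f = 14.637223, f' = 39.237223 → z_2 = 3.669626 - (14.637223)/(39.237223) = 3.296582
z_2 = 3.296582: f = 2.420114, f' = 27.020114 → z_3 = 3.296582 - (2.420114)/(27.020114) = 3.207014

3.20701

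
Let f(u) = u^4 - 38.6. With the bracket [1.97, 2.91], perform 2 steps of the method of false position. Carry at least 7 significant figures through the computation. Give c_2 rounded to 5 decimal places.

f(1.970000) = -23.538615, f(2.910000) = 33.108718
step 1: c = 2.360597, f(c) = -7.548137 < 0 → new bracket [2.360597, 2.910000]
step 2: c = 2.462597, f(c) = -1.823274 < 0 → new bracket [2.462597, 2.910000]

2.46260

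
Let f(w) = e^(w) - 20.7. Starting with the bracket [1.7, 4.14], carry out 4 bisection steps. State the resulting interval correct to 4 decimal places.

[2.9200, 3.0725]

f(1.700000) = -15.226053, f(4.140000) = 42.102821 (opposite signs)
step 1: m = 2.920000, f(m) = -2.158713 < 0 → root in [2.920000, 4.140000]
step 2: m = 3.530000, f(m) = 13.423968 > 0 → root in [2.920000, 3.530000]
step 3: m = 3.225000, f(m) = 4.453574 > 0 → root in [2.920000, 3.225000]
step 4: m = 3.072500, f(m) = 0.895825 > 0 → root in [2.920000, 3.072500]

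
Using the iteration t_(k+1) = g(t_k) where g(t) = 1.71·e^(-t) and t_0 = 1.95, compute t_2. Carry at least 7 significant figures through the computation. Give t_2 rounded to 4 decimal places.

t_1 = g(1.950000) = 0.243289
t_2 = g(0.243289) = 1.340717

1.3407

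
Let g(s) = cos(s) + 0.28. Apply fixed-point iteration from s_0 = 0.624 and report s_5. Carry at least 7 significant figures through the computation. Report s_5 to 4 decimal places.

s_1 = g(0.624000) = 1.091548
s_2 = g(1.091548) = 0.741112
s_3 = g(0.741112) = 1.017718
s_4 = g(1.017718) = 0.805309
s_5 = g(0.805309) = 0.972888

0.9729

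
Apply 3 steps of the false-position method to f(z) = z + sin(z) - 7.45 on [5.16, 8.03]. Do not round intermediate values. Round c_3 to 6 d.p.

6.884509

f(5.160000) = -3.191484, f(8.030000) = 1.564549
step 1: c = 7.085882, f(c) = 0.355115 > 0 → new bracket [5.160000, 7.085882]
step 2: c = 6.893047, f(c) = 0.015801 > 0 → new bracket [5.160000, 6.893047]
step 3: c = 6.884509, f(c) = 0.000243 > 0 → new bracket [5.160000, 6.884509]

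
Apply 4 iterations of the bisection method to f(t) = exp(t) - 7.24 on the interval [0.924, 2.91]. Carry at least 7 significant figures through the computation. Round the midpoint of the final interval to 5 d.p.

1.97906

f(0.924000) = -4.720652, f(2.910000) = 11.116799 (opposite signs)
step 1: m = 1.917000, f(m) = -0.439474 < 0 → root in [1.917000, 2.910000]
step 2: m = 2.413500, f(m) = 3.932998 > 0 → root in [1.917000, 2.413500]
step 3: m = 2.165250, f(m) = 1.476781 > 0 → root in [1.917000, 2.165250]
step 4: m = 2.041125, f(m) = 0.459266 > 0 → root in [1.917000, 2.041125]
Midpoint of [1.917000, 2.041125] = 1.979062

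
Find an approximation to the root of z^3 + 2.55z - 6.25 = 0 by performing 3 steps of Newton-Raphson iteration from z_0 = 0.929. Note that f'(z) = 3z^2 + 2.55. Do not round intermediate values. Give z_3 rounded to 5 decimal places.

1.39242

z_0 = 0.929000: f = -3.079285, f' = 5.139123 → z_1 = 0.929000 - (-3.079285)/(5.139123) = 1.528185
z_1 = 1.528185: f = 1.215717, f' = 9.556047 → z_2 = 1.528185 - (1.215717)/(9.556047) = 1.400965
z_2 = 1.400965: f = 0.072141, f' = 8.438111 → z_3 = 1.400965 - (0.072141)/(8.438111) = 1.392416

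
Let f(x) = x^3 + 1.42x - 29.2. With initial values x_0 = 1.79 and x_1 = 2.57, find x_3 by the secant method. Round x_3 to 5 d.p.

2.90363

f(x_0) = -20.922861, f(x_1) = -8.576007
x_2 = 2.570000 - (-8.576007)·(2.570000 - 1.790000)/(-8.576007 - (-20.922861)) = 3.111781; f(x_2) = 5.350654
x_3 = 3.111781 - (5.350654)·(3.111781 - 2.570000)/(5.350654 - (-8.576007)) = 2.903627; f(x_3) = -0.596219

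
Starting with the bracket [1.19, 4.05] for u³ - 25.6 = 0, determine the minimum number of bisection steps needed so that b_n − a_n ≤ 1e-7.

Initial width b − a = 4.05 − 1.19 = 2.860000.
After n steps the width is (b−a)/2^n; need (b−a)/2^n ≤ 1e-7.
So n ≥ log₂(2.860000/1e-7) = log₂(28600000.0000) ≈ 24.7695.
Hence n = 25.

25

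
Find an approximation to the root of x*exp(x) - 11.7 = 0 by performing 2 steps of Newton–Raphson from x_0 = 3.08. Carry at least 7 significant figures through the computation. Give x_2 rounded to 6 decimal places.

f'(x) = (x+1)*exp(x)
x_0 = 3.080000: f = 55.315879, f' = 88.774282 → x_1 = 3.080000 - (55.315879)/(88.774282) = 2.456893
x_1 = 2.456893: f = 16.968257, f' = 40.336758 → x_2 = 2.456893 - (16.968257)/(40.336758) = 2.036228

2.036228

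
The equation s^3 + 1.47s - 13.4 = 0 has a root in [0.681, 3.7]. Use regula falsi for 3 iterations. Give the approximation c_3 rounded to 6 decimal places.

1.974302

f(0.681000) = -12.083109, f(3.700000) = 42.692000
step 1: c = 1.346976, f(c) = -8.976067 < 0 → new bracket [1.346976, 3.700000]
step 2: c = 1.755757, f(c) = -5.406601 < 0 → new bracket [1.755757, 3.700000]
step 3: c = 1.974302, f(c) = -2.802202 < 0 → new bracket [1.974302, 3.700000]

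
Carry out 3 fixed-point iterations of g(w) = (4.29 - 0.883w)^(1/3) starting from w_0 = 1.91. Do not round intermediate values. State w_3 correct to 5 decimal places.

1.44320

w_1 = g(1.910000) = 1.375680
w_2 = g(1.375680) = 1.454213
w_3 = g(1.454213) = 1.443199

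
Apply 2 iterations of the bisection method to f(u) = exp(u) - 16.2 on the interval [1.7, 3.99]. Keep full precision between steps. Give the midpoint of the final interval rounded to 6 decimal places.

f(1.700000) = -10.726053, f(3.990000) = 37.854889 (opposite signs)
step 1: m = 2.845000, f(m) = 1.001559 > 0 → root in [1.700000, 2.845000]
step 2: m = 2.272500, f(m) = -6.496370 < 0 → root in [2.272500, 2.845000]
Midpoint of [2.272500, 2.845000] = 2.558750

2.558750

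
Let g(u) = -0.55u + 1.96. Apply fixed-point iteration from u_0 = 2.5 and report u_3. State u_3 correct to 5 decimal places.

u_1 = g(2.500000) = 0.585000
u_2 = g(0.585000) = 1.638250
u_3 = g(1.638250) = 1.058962

1.05896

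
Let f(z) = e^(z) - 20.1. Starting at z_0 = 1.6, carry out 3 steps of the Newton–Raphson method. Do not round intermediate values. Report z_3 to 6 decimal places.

Newton update: z ← z − f(z)/f'(z).
f'(z) = e^(z)
z_0 = 1.600000: f = -15.146968, f' = 4.953032 → z_1 = 1.600000 - (-15.146968)/(4.953032) = 4.658120
z_1 = 4.658120: f = 85.337674, f' = 105.437674 → z_2 = 4.658120 - (85.337674)/(105.437674) = 3.848754
z_2 = 3.848754: f = 26.834544, f' = 46.934544 → z_3 = 3.848754 - (26.834544)/(46.934544) = 3.277010

3.277010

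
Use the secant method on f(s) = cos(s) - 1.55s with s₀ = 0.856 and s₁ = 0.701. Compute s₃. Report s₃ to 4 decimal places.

f(s_0) = -0.671336, f(s_1) = -0.322352
s_2 = 0.701000 - (-0.322352)·(0.701000 - 0.856000)/(-0.322352 - (-0.671336)) = 0.557828; f(s_2) = -0.016227
s_3 = 0.557828 - (-0.016227)·(0.557828 - 0.701000)/(-0.016227 - (-0.322352)) = 0.550239; f(s_3) = -0.000471

0.5502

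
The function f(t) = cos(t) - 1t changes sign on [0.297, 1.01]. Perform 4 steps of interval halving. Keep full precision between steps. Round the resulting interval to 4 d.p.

f(0.297000) = 0.659219, f(1.010000) = -0.478139 (opposite signs)
step 1: m = 0.653500, f(m) = 0.140461 > 0 → root in [0.653500, 1.010000]
step 2: m = 0.831750, f(m) = -0.158167 < 0 → root in [0.653500, 0.831750]
step 3: m = 0.742625, f(m) = -0.005929 < 0 → root in [0.653500, 0.742625]
step 4: m = 0.698063, f(m) = 0.068026 > 0 → root in [0.698063, 0.742625]

[0.6981, 0.7426]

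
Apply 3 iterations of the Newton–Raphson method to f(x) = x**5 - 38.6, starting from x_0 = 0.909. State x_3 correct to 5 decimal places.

7.70332

Newton update: x ← x − f(x)/f'(x).
f'(x) = 5x**4
x_0 = 0.909000: f = -37.979389, f' = 3.413701 → x_1 = 0.909000 - (-37.979389)/(3.413701) = 12.034574
x_1 = 12.034574: f = 252398.776220, f' = 104880.060785 → x_2 = 12.034574 - (252398.776220)/(104880.060785) = 9.628027
x_2 = 9.628027: f = 82695.891209, f' = 42965.442082 → x_3 = 9.628027 - (82695.891209)/(42965.442082) = 7.703320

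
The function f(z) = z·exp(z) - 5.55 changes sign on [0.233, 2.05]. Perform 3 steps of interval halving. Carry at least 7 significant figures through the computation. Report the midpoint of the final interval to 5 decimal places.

f(0.233000) = -5.255865, f(2.050000) = 10.374197 (opposite signs)
step 1: m = 1.141500, f(m) = -1.975436 < 0 → root in [1.141500, 2.050000]
step 2: m = 1.595750, f(m) = 2.320282 > 0 → root in [1.141500, 1.595750]
step 3: m = 1.368625, f(m) = -0.171381 < 0 → root in [1.368625, 1.595750]
Midpoint of [1.368625, 1.595750] = 1.482187

1.48219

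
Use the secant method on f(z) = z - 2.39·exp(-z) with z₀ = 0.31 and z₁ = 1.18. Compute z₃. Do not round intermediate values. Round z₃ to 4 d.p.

0.9345

f(z_0) = -1.442938, f(z_1) = 0.445604
z_2 = 1.180000 - (0.445604)·(1.180000 - 0.310000)/(0.445604 - (-1.442938)) = 0.974722; f(z_2) = 0.072982
z_3 = 0.974722 - (0.072982)·(0.974722 - 1.180000)/(0.072982 - (0.445604)) = 0.934516; f(z_3) = -0.004218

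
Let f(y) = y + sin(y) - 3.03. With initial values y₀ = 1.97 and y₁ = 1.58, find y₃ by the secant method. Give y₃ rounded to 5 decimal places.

2.20779

Secant update: y_(k+1) = y_k − f(y_k)·(y_k − y_(k-1))/(f(y_k) − f(y_(k-1))).
f(y_0) = -0.138629, f(y_1) = -0.450042
y_2 = 1.580000 - (-0.450042)·(1.580000 - 1.970000)/(-0.450042 - (-0.138629)) = 2.143613; f(y_2) = -0.046009
y_3 = 2.143613 - (-0.046009)·(2.143613 - 1.580000)/(-0.046009 - (-0.450042)) = 2.207795; f(y_3) = -0.018321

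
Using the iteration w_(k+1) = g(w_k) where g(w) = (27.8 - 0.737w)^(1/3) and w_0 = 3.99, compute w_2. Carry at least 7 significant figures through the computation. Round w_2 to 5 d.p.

2.94911

w_1 = g(3.990000) = 2.918525
w_2 = g(2.918525) = 2.949106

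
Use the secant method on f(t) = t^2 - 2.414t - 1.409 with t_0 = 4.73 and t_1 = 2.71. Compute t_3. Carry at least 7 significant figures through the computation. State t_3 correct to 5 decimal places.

f(t_0) = 9.545680, f(t_1) = -0.606840
t_2 = 2.710000 - (-0.606840)·(2.710000 - 4.730000)/(-0.606840 - (9.545680)) = 2.830740; f(t_2) = -0.229317
t_3 = 2.830740 - (-0.229317)·(2.830740 - 2.710000)/(-0.229317 - (-0.606840)) = 2.904081; f(t_3) = 0.014234

2.90408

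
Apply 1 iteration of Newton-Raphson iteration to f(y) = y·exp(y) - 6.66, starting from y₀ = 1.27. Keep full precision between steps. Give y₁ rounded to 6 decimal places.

1.534466

f'(y) = (y + 1)·exp(y)
y_0 = 1.270000: f = -2.137717, f' = 8.083135 → y_1 = 1.270000 - (-2.137717)/(8.083135) = 1.534466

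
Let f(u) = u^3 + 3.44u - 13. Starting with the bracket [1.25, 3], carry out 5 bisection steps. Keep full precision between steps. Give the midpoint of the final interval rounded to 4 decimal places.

f(1.250000) = -6.746875, f(3.000000) = 24.320000 (opposite signs)
step 1: m = 2.125000, f(m) = 3.905703 > 0 → root in [1.250000, 2.125000]
step 2: m = 1.687500, f(m) = -2.389580 < 0 → root in [1.687500, 2.125000]
step 3: m = 1.906250, f(m) = 0.484410 > 0 → root in [1.687500, 1.906250]
step 4: m = 1.796875, f(m) = -1.017072 < 0 → root in [1.796875, 1.906250]
step 5: m = 1.851562, f(m) = -0.282943 < 0 → root in [1.851562, 1.906250]
Midpoint of [1.851562, 1.906250] = 1.878906

1.8789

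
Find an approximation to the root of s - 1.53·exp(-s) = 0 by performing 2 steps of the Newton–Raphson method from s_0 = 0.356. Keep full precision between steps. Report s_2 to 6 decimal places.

f'(s) = 1 + 1.53·exp(-s)
s_0 = 0.356000: f = -0.715723, f' = 2.071723 → s_1 = 0.356000 - (-0.715723)/(2.071723) = 0.701472
s_1 = 0.701472: f = -0.057185, f' = 1.758658 → s_2 = 0.701472 - (-0.057185)/(1.758658) = 0.733989

0.733989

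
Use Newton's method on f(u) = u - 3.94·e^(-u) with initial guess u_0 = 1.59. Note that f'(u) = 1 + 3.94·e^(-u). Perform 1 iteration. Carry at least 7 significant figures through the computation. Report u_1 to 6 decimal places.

u_0 = 1.590000: f = 0.786533, f' = 1.803467 → u_1 = 1.590000 - (0.786533)/(1.803467) = 1.153877

1.153877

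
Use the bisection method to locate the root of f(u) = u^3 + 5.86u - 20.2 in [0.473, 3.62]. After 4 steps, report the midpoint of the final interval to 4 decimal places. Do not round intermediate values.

f(0.473000) = -17.322396, f(3.620000) = 48.451128 (opposite signs)
step 1: m = 2.046500, f(m) = 0.363564 > 0 → root in [0.473000, 2.046500]
step 2: m = 1.259750, f(m) = -10.818679 < 0 → root in [1.259750, 2.046500]
step 3: m = 1.653125, f(m) = -5.994991 < 0 → root in [1.653125, 2.046500]
step 4: m = 1.849813, f(m) = -3.030399 < 0 → root in [1.849813, 2.046500]
Midpoint of [1.849813, 2.046500] = 1.948156

1.9482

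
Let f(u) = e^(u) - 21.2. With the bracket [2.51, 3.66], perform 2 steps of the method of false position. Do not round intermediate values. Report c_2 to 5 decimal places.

f(2.510000) = -8.895070, f(3.660000) = 17.661343
step 1: c = 2.895192, f(c) = -3.113018 < 0 → new bracket [2.895192, 3.660000]
step 2: c = 3.009798, f(c) = -0.916695 < 0 → new bracket [3.009798, 3.660000]

3.00980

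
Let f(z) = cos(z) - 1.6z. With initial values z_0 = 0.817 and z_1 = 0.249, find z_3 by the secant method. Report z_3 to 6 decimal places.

0.538105

Secant update: z_(k+1) = z_k − f(z_k)·(z_k − z_(k-1))/(f(z_k) − f(z_(k-1))).
f(z_0) = -0.622788, f(z_1) = 0.570759
z_2 = 0.249000 - (0.570759)·(0.249000 - 0.817000)/(0.570759 - (-0.622788)) = 0.520620; f(z_2) = 0.034519
z_3 = 0.520620 - (0.034519)·(0.520620 - 0.249000)/(0.034519 - (0.570759)) = 0.538105; f(z_3) = -0.002286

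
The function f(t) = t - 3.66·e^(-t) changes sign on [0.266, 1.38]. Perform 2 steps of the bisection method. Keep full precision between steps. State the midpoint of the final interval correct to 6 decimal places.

f(0.266000) = -2.539167, f(1.380000) = 0.459222 (opposite signs)
step 1: m = 0.823000, f(m) = -0.784151 < 0 → root in [0.823000, 1.380000]
step 2: m = 1.101500, f(m) = -0.114982 < 0 → root in [1.101500, 1.380000]
Midpoint of [1.101500, 1.380000] = 1.240750

1.240750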